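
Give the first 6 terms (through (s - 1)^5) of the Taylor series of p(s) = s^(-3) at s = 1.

[(s - 1)^0] = 1;  [(s - 1)^1] = -3;  [(s - 1)^2] = 6;  [(s - 1)^3] = -10;  [(s - 1)^4] = 15;  [(s - 1)^5] = -21.

-21*(s - 1)^5 + 15*(s - 1)^4 - 10*(s - 1)^3 + 6*(s - 1)^2 - 3*(s - 1) + 1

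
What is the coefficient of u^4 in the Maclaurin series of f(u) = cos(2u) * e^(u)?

-7/24

Multiply the two series term by term and collect like powers.
f(0) = 1
f′(0) = 1
f′′(0) = -3
f′′′(0) = -11
f^(4)(0) = -7
So c_4 = f^(4)(0)/4! = -7/24.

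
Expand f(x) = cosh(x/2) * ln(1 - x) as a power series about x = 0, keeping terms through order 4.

-5*x^4/16 - 11*x^3/24 - x^2/2 - x

Write out both Maclaurin series and multiply, keeping only the needed powers.
[x^0] = 0;  [x^1] = -1;  [x^2] = -1/2;  [x^3] = -11/24;  [x^4] = -5/16.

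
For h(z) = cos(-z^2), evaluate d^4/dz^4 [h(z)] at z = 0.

-12

The coefficient of z^4 in the expansion is -1/2, so h^(4)(0) = 4! * (-1/2) = -12.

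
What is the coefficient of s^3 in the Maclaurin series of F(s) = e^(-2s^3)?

[s^0] = 1;  [s^1] = 0;  [s^2] = 0;  [s^3] = -2.

-2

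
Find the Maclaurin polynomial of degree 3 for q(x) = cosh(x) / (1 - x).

Multiply the two series term by term and collect like powers.
[x^0] = 1;  [x^1] = 1;  [x^2] = 3/2;  [x^3] = 3/2.

3*x^3/2 + 3*x^2/2 + x + 1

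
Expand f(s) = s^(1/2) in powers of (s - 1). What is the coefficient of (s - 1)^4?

f(1) = 1
f′(1) = 1/2
f′′(1) = -1/4
f′′′(1) = 3/8
f^(4)(1) = -15/16
So c_4 = f^(4)(1)/4! = -5/128.

-5/128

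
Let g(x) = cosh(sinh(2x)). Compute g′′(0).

Plug the Maclaurin series of the inner function into that of the outer and collect terms.
The coefficient of x^2 in the expansion is 2, so g′′(0) = 2! * (2) = 4.

4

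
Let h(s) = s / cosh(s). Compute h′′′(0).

Divide the numerator series by the denominator series (power-series long division).
The coefficient of s^3 in the expansion is -1/2, so h′′′(0) = 3! * (-1/2) = -3.

-3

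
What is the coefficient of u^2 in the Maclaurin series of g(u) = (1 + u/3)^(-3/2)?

5/24

Use the known series and substitute for the argument.
g(0) = 1
g′(0) = -1/2
g′′(0) = 5/12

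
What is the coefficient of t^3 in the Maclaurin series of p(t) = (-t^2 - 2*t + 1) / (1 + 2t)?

Distribute the polynomial across the series and collect like powers.
p(0) = 1
p′(0) = -4
p′′(0) = 14
p′′′(0) = -84

-14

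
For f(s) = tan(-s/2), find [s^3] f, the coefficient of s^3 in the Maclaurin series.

-1/24

Compute the successive derivatives at the expansion point and divide by k!.
f(0) = 0
f′(0) = -1/2
f′′(0) = 0
f′′′(0) = -1/4
The Taylor polynomial is Σ f^(k)(0)/k! · s^k.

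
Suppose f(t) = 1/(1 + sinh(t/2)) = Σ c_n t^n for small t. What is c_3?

-7/48

Let u equal the inner series; expand the outer function in u and truncate.
[t^0] = 1;  [t^1] = -1/2;  [t^2] = 1/4;  [t^3] = -7/48.
So c_3 = f′′′(0)/3! = -7/48.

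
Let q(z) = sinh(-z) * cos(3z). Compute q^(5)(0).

-316

Multiply the two series term by term and collect like powers.
The coefficient of z^5 in the expansion is -79/30, so q^(5)(0) = 5! * (-79/30) = -316.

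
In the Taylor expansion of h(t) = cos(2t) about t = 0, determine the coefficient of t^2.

c_2 = h′′(0)/2! = -2.

-2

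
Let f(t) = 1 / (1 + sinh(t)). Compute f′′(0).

2

Use the geometric series for the reciprocal, then substitute.
From the series, [t^2] f = 1; multiply by 2! = 2 to get 2.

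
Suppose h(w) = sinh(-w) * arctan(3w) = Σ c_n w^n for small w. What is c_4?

17/2

Expand each factor separately, then convolve coefficients.
h(0) = 0
h′(0) = 0
h′′(0) = -6
h′′′(0) = 0
h^(4)(0) = 204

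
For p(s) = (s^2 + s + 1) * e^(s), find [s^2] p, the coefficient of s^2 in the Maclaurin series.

5/2

Shift and add copies of the series according to the polynomial's terms.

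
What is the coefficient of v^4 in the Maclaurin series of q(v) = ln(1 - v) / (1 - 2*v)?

-131/12

Multiply the numerator's expansion by the denominator's geometric series.
q(0) = 0
q′(0) = -1
q′′(0) = -5
q′′′(0) = -32
q^(4)(0) = -262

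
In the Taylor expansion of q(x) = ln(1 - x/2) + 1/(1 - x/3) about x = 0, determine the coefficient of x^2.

-1/72

Add the two expansions coefficient-wise.
q(0) = 1
q′(0) = -1/6
q′′(0) = -1/36
Then c_k = q^(k)(0)/k! gives each Taylor coefficient.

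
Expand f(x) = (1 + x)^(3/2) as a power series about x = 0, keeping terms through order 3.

-x^3/16 + 3*x^2/8 + 3*x/2 + 1

[x^0] = 1;  [x^1] = 3/2;  [x^2] = 3/8;  [x^3] = -1/16.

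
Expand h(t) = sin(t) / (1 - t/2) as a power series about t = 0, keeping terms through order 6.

7*t^6/480 + 7*t^5/240 + t^4/24 + t^3/12 + t^2/2 + t

Write out both Maclaurin series and multiply, keeping only the needed powers.
h(0) = 0
h′(0) = 1
h′′(0) = 1
h′′′(0) = 1/2
h^(4)(0) = 1
h^(5)(0) = 7/2
h^(6)(0) = 21/2
The Taylor polynomial is Σ h^(k)(0)/k! · t^k.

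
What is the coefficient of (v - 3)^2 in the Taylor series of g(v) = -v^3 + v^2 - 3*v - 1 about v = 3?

-8

[(v - 3)^0] = -28;  [(v - 3)^1] = -24;  [(v - 3)^2] = -8.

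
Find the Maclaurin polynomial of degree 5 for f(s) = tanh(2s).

64*s^5/15 - 8*s^3/3 + 2*s

[s^0] = 0;  [s^1] = 2;  [s^2] = 0;  [s^3] = -8/3;  [s^4] = 0;  [s^5] = 64/15.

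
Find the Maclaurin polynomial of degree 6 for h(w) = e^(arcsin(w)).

Let u equal the inner series; expand the outer function in u and truncate.
h(0) = 1
h′(0) = 1
h′′(0) = 1
h′′′(0) = 2
h^(4)(0) = 5
h^(5)(0) = 20
h^(6)(0) = 85

17*w^6/144 + w^5/6 + 5*w^4/24 + w^3/3 + w^2/2 + w + 1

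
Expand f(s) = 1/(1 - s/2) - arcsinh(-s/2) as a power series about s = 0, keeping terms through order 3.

Add the two expansions coefficient-wise.
[s^0] = 1;  [s^1] = 1;  [s^2] = 1/4;  [s^3] = 5/48.

5*s^3/48 + s^2/4 + s + 1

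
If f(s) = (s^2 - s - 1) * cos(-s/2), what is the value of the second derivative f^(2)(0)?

Multiply each power in the prefactor through the base expansion.
From the series, [s^2] f = 9/8; multiply by 2! = 2 to get 9/4.

9/4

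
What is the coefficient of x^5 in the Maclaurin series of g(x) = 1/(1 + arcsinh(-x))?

Substitute the inner expansion into the outer series and collect powers.
g(0) = 1
g′(0) = 1
g′′(0) = 2
g′′′(0) = 5
g^(4)(0) = 16
g^(5)(0) = 69

23/40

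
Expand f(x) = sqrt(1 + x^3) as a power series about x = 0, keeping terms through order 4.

[x^0] = 1;  [x^1] = 0;  [x^2] = 0;  [x^3] = 1/2;  [x^4] = 0.

x^3/2 + 1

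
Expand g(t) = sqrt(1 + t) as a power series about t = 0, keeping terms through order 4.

[t^0] = 1;  [t^1] = 1/2;  [t^2] = -1/8;  [t^3] = 1/16;  [t^4] = -5/128.

-5*t^4/128 + t^3/16 - t^2/8 + t/2 + 1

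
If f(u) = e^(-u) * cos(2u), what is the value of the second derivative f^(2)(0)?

Multiply the two series term by term and collect like powers.
The coefficient of u^2 in the expansion is -3/2, so f′′(0) = 2! * (-3/2) = -3.

-3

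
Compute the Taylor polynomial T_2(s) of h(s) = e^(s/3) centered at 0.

s^2/18 + s/3 + 1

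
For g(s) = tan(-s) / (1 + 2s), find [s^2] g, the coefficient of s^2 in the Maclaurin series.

2

Multiply the two series term by term and collect like powers.
g(0) = 0
g′(0) = -1
g′′(0) = 4
So c_2 = g′′(0)/2! = 2.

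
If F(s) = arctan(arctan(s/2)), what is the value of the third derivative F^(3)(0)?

-1/2

Compose series: expand the inner function first, then feed it into the outer expansion.
The coefficient of s^3 in the expansion is -1/12, so F′′′(0) = 3! * (-1/12) = -1/2.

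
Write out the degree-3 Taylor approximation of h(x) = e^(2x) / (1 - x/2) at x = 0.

71*x^3/24 + 13*x^2/4 + 5*x/2 + 1

Expand each factor separately, then convolve coefficients.
h(0) = 1
h′(0) = 5/2
h′′(0) = 13/2
h′′′(0) = 71/4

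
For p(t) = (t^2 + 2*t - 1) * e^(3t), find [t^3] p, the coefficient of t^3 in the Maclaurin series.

15/2

Multiply each power in the prefactor through the base expansion.
[t^0] = -1;  [t^1] = -1;  [t^2] = 5/2;  [t^3] = 15/2.
So c_3 = p′′′(0)/3! = 15/2.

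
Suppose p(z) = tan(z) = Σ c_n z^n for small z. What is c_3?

1/3

Differentiate repeatedly and evaluate at the center.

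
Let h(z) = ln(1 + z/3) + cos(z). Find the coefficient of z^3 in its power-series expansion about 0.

1/81

Combine the two series term by term.
h(0) = 1
h′(0) = 1/3
h′′(0) = -10/9
h′′′(0) = 2/27
Then c_k = h^(k)(0)/k! gives each Taylor coefficient.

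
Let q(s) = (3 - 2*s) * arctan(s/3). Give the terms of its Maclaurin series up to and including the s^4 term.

2*s^4/81 - s^3/27 - 2*s^2/3 + s

Distribute the polynomial across the series and collect like powers.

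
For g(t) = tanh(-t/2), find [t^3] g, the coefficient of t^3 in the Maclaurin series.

g(0) = 0
g′(0) = -1/2
g′′(0) = 0
g′′′(0) = 1/4

1/24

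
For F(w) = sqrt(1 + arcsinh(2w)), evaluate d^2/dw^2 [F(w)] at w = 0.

Let u equal the inner series; expand the outer function in u and truncate.
The coefficient of w^2 in the expansion is -1/2, so F′′(0) = 2! * (-1/2) = -1.

-1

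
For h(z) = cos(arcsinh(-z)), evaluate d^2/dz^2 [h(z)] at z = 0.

-1

Let u equal the inner series; expand the outer function in u and truncate.
From the series, [z^2] h = -1/2; multiply by 2! = 2 to get -1.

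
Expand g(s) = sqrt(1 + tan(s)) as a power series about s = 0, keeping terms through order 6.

-5521*s^6/46080 + 601*s^5/3840 - 47*s^4/384 + 11*s^3/48 - s^2/8 + s/2 + 1

Let u equal the inner series; expand the outer function in u and truncate.
g(0) = 1
g′(0) = 1/2
g′′(0) = -1/4
g′′′(0) = 11/8
g^(4)(0) = -47/16
g^(5)(0) = 601/32
g^(6)(0) = -5521/64
Dividing each by k! gives the coefficients c_0, ..., c_6.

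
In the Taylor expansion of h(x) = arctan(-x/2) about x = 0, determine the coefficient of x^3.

Apply the Taylor formula c_k = f^(k)(a)/k!.

1/24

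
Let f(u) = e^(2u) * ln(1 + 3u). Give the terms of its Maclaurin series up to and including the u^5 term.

221*u^5/10 - 29*u^4/4 + 6*u^3 + 3*u^2/2 + 3*u

Multiply the two series term by term and collect like powers.
f(0) = 0
f′(0) = 3
f′′(0) = 3
f′′′(0) = 36
f^(4)(0) = -174
f^(5)(0) = 2652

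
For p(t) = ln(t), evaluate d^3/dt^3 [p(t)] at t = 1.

The coefficient of (t - 1)^3 in the expansion is 1/3, so p′′′(1) = 3! * (1/3) = 2.

2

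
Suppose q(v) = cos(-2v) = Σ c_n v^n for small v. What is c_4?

2/3

q(0) = 1
q′(0) = 0
q′′(0) = -4
q′′′(0) = 0
q^(4)(0) = 16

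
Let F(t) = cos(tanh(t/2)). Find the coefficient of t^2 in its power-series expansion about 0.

-1/8

Plug the Maclaurin series of the inner function into that of the outer and collect terms.
F(0) = 1
F′(0) = 0
F′′(0) = -1/4
So c_2 = F′′(0)/2! = -1/8.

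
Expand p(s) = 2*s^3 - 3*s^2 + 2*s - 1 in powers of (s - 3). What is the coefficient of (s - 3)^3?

2

p(3) = 32
p′(3) = 38
p′′(3) = 30
p′′′(3) = 12
So c_3 = p′′′(3)/3! = 2.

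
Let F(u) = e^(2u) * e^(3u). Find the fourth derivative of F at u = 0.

625

Take the Cauchy product of the two expansions.
The coefficient of u^4 in the expansion is 625/24, so F^(4)(0) = 4! * (625/24) = 625.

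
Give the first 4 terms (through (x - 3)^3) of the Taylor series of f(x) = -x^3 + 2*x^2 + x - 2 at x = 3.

-(x - 3)^3 - 7*(x - 3)^2 - 14*(x - 3) - 8

f(3) = -8
f′(3) = -14
f′′(3) = -14
f′′′(3) = -6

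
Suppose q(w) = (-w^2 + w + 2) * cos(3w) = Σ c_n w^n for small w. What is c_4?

Distribute the polynomial across the series and collect like powers.
So c_4 = q^(4)(0)/4! = 45/4.

45/4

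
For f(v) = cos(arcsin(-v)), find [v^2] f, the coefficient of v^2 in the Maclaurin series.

Let u equal the inner series; expand the outer function in u and truncate.
f(0) = 1
f′(0) = 0
f′′(0) = -1

-1/2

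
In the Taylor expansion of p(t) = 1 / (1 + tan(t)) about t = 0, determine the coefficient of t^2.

Expand as Σ (-1)^k u^k with u equal to the inner function's series.
So c_2 = p′′(0)/2! = 1.

1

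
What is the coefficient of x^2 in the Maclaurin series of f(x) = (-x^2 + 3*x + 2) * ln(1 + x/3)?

Distribute the polynomial across the series and collect like powers.
f(0) = 0
f′(0) = 2/3
f′′(0) = 16/9
So c_2 = f′′(0)/2! = 8/9.

8/9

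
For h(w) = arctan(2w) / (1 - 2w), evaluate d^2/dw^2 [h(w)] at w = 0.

Multiply the two series term by term and collect like powers.
The coefficient of w^2 in the expansion is 4, so h′′(0) = 2! * (4) = 8.

8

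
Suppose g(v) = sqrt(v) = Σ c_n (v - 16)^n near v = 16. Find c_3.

Apply the Taylor formula c_k = f^(k)(a)/k!.
g(16) = 4
g′(16) = 1/8
g′′(16) = -1/256
g′′′(16) = 3/8192

1/16384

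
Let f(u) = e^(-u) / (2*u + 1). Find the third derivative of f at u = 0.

Expand 1/(denominator) as a geometric series and multiply by the numerator's series.
From the series, [u^3] f = -79/6; multiply by 3! = 6 to get -79.

-79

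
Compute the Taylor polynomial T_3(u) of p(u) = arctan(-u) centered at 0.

u^3/3 - u

Differentiate repeatedly and evaluate at the center.
[u^0] = 0;  [u^1] = -1;  [u^2] = 0;  [u^3] = 1/3.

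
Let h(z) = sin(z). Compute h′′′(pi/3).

-1/2

The coefficient of (z - pi/3)^3 in the expansion is -1/12, so h′′′(pi/3) = 3! * (-1/12) = -1/2.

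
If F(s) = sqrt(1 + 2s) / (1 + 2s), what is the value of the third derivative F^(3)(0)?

-15

Expand each factor separately, then convolve coefficients.
From the series, [s^3] F = -5/2; multiply by 3! = 6 to get -15.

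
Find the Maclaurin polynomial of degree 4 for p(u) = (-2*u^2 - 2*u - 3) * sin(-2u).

Shift and add copies of the series according to the polynomial's terms.
p(0) = 0
p′(0) = 6
p′′(0) = 8
p′′′(0) = 0
p^(4)(0) = -64
Dividing each by k! gives the coefficients c_0, ..., c_4.

-8*u^4/3 + 4*u^2 + 6*u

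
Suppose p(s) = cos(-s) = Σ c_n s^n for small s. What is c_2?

Differentiate repeatedly and evaluate at the center.
p(0) = 1
p′(0) = 0
p′′(0) = -1
So c_2 = p′′(0)/2! = -1/2.

-1/2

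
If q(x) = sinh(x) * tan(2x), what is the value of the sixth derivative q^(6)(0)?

3404

Expand each factor separately, then convolve coefficients.
The coefficient of x^6 in the expansion is 851/180, so q^(6)(0) = 6! * (851/180) = 3404.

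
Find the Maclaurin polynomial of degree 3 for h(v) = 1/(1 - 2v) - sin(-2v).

20*v^3/3 + 4*v^2 + 4*v + 1

Expand each term separately and add.
h(0) = 1
h′(0) = 4
h′′(0) = 8
h′′′(0) = 40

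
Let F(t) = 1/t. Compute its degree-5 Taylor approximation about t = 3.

F(3) = 1/3
F′(3) = -1/9
F′′(3) = 2/27
F′′′(3) = -2/27
F^(4)(3) = 8/81
F^(5)(3) = -40/243
The Taylor polynomial is Σ F^(k)(3)/k! · (t - 3)^k.

-(t - 3)^5/729 + (t - 3)^4/243 - (t - 3)^3/81 + (t - 3)^2/27 - (t - 3)/9 + 1/3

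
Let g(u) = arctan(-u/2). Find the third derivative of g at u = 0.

1/4

Use the known series and substitute for the argument.
The coefficient of u^3 in the expansion is 1/24, so g′′′(0) = 3! * (1/24) = 1/4.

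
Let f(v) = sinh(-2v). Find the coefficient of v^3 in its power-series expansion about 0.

[v^0] = 0;  [v^1] = -2;  [v^2] = 0;  [v^3] = -4/3.
So c_3 = f′′′(0)/3! = -4/3.

-4/3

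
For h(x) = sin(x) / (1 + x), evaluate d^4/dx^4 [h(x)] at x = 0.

Expand each factor separately, then convolve coefficients.
The coefficient of x^4 in the expansion is -5/6, so h^(4)(0) = 4! * (-5/6) = -20.

-20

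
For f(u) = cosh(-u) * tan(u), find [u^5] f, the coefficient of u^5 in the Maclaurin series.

41/120

Multiply the two series term by term and collect like powers.
[u^0] = 0;  [u^1] = 1;  [u^2] = 0;  [u^3] = 5/6;  [u^4] = 0;  [u^5] = 41/120.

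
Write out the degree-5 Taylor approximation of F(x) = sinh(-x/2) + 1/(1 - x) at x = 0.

3839*x^5/3840 + x^4 + 47*x^3/48 + x^2 + x/2 + 1

Combine the two series term by term.
F(0) = 1
F′(0) = 1/2
F′′(0) = 2
F′′′(0) = 47/8
F^(4)(0) = 24
F^(5)(0) = 3839/32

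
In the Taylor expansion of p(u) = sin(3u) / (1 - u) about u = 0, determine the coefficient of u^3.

Multiply the two series term by term and collect like powers.
p(0) = 0
p′(0) = 3
p′′(0) = 6
p′′′(0) = -9
Dividing each by k! gives the coefficients c_0, ..., c_3.

-3/2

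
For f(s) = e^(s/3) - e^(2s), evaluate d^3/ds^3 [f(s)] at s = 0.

-215/27

Combine the two series term by term.
From the series, [s^3] f = -215/162; multiply by 3! = 6 to get -215/27.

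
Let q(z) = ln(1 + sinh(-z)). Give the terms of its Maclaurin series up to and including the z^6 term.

-16*z^6/45 - 3*z^5/8 - 5*z^4/12 - z^3/2 - z^2/2 - z

Substitute the inner expansion into the outer series and collect powers.
q(0) = 0
q′(0) = -1
q′′(0) = -1
q′′′(0) = -3
q^(4)(0) = -10
q^(5)(0) = -45
q^(6)(0) = -256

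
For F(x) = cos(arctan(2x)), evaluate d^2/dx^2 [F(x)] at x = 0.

-4

Plug the Maclaurin series of the inner function into that of the outer and collect terms.
The coefficient of x^2 in the expansion is -2, so F′′(0) = 2! * (-2) = -4.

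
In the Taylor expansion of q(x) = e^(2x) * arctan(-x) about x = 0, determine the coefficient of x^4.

Multiply the two series term by term and collect like powers.
[x^0] = 0;  [x^1] = -1;  [x^2] = -2;  [x^3] = -5/3;  [x^4] = -2/3.

-2/3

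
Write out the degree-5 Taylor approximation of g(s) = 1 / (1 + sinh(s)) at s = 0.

-181*s^5/120 + 4*s^4/3 - 7*s^3/6 + s^2 - s + 1

Expand as Σ (-1)^k u^k with u equal to the inner function's series.
g(0) = 1
g′(0) = -1
g′′(0) = 2
g′′′(0) = -7
g^(4)(0) = 32
g^(5)(0) = -181
The Taylor polynomial is Σ g^(k)(0)/k! · s^k.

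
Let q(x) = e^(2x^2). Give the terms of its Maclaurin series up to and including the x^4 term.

2*x^4 + 2*x^2 + 1

q(0) = 1
q′(0) = 0
q′′(0) = 4
q′′′(0) = 0
q^(4)(0) = 48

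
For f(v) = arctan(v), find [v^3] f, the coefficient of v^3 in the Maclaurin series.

-1/3

[v^0] = 0;  [v^1] = 1;  [v^2] = 0;  [v^3] = -1/3.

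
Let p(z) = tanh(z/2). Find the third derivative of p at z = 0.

The coefficient of z^3 in the expansion is -1/24, so p′′′(0) = 3! * (-1/24) = -1/4.

-1/4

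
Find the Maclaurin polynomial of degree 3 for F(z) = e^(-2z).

-4*z^3/3 + 2*z^2 - 2*z + 1

F(0) = 1
F′(0) = -2
F′′(0) = 4
F′′′(0) = -8
Dividing each by k! gives the coefficients c_0, ..., c_3.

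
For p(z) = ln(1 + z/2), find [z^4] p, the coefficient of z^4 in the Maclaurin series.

p(0) = 0
p′(0) = 1/2
p′′(0) = -1/4
p′′′(0) = 1/4
p^(4)(0) = -3/8

-1/64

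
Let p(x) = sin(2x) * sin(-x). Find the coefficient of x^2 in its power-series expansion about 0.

Multiply the two series term by term and collect like powers.
p(0) = 0
p′(0) = 0
p′′(0) = -4
So c_2 = p′′(0)/2! = -2.

-2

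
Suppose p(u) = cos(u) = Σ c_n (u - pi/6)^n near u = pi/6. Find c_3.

p(pi/6) = sqrt(3)/2
p′(pi/6) = -1/2
p′′(pi/6) = -sqrt(3)/2
p′′′(pi/6) = 1/2
So c_3 = p′′′(pi/6)/3! = 1/12.

1/12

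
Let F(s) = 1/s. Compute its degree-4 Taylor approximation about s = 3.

(s - 3)^4/243 - (s - 3)^3/81 + (s - 3)^2/27 - (s - 3)/9 + 1/3

Use the known series and substitute for the argument.
F(3) = 1/3
F′(3) = -1/9
F′′(3) = 2/27
F′′′(3) = -2/27
F^(4)(3) = 8/81
The Taylor polynomial is Σ F^(k)(3)/k! · (s - 3)^k.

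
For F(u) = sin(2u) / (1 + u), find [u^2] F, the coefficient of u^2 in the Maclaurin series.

-2

Multiply the two series term by term and collect like powers.
[u^0] = 0;  [u^1] = 2;  [u^2] = -2.
So c_2 = F′′(0)/2! = -2.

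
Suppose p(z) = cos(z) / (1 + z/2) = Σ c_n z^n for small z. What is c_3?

1/8

Multiply the two series term by term and collect like powers.
[z^0] = 1;  [z^1] = -1/2;  [z^2] = -1/4;  [z^3] = 1/8.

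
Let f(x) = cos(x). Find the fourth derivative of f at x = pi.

-1

From the series, [(x - pi)^4] f = -1/24; multiply by 4! = 24 to get -1.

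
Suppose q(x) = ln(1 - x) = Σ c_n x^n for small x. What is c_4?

-1/4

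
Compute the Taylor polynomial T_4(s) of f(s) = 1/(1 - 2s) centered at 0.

16*s^4 + 8*s^3 + 4*s^2 + 2*s + 1

f(0) = 1
f′(0) = 2
f′′(0) = 8
f′′′(0) = 48
f^(4)(0) = 384
Dividing each by k! gives the coefficients c_0, ..., c_4.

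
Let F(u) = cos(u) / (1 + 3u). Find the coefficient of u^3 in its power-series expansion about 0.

-51/2

Expand each factor separately, then convolve coefficients.
F(0) = 1
F′(0) = -3
F′′(0) = 17
F′′′(0) = -153
So c_3 = F′′′(0)/3! = -51/2.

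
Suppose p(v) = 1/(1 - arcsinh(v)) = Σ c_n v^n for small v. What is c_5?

Let u equal the inner series; expand the outer function in u and truncate.
p(0) = 1
p′(0) = 1
p′′(0) = 2
p′′′(0) = 5
p^(4)(0) = 16
p^(5)(0) = 69
So c_5 = p^(5)(0)/5! = 23/40.

23/40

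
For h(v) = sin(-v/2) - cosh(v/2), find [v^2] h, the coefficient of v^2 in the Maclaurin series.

Expand each term separately and add.
[v^0] = -1;  [v^1] = -1/2;  [v^2] = -1/8.
So c_2 = h′′(0)/2! = -1/8.

-1/8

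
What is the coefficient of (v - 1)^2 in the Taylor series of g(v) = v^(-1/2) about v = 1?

3/8

Use the known series and substitute for the argument.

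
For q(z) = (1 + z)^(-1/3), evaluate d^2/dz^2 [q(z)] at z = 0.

The coefficient of z^2 in the expansion is 2/9, so q′′(0) = 2! * (2/9) = 4/9.

4/9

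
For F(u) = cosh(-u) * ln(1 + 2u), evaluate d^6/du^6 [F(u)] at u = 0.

Multiply the two series term by term and collect like powers.
The coefficient of u^6 in the expansion is -51/4, so F^(6)(0) = 6! * (-51/4) = -9180.

-9180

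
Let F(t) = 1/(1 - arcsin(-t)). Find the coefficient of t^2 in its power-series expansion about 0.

Plug the Maclaurin series of the inner function into that of the outer and collect terms.

1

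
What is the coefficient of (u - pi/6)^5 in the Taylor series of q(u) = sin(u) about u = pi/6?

sqrt(3)/240

Apply the Taylor formula c_k = f^(k)(a)/k!.
q(pi/6) = 1/2
q′(pi/6) = sqrt(3)/2
q′′(pi/6) = -1/2
q′′′(pi/6) = -sqrt(3)/2
q^(4)(pi/6) = 1/2
q^(5)(pi/6) = sqrt(3)/2
So c_5 = q^(5)(pi/6)/5! = sqrt(3)/240.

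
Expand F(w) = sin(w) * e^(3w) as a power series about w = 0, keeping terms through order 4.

4*w^4 + 13*w^3/3 + 3*w^2 + w

Multiply the two series term by term and collect like powers.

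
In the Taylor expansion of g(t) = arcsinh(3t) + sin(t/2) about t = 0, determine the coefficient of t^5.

13997/768

Combine the two series term by term.
g(0) = 0
g′(0) = 7/2
g′′(0) = 0
g′′′(0) = -217/8
g^(4)(0) = 0
g^(5)(0) = 69985/32
So c_5 = g^(5)(0)/5! = 13997/768.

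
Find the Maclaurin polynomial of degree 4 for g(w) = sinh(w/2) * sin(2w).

Multiply the two series term by term and collect like powers.

-5*w^4/8 + w^2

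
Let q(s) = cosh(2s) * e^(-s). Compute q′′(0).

5

Expand each factor separately, then convolve coefficients.
The coefficient of s^2 in the expansion is 5/2, so q′′(0) = 2! * (5/2) = 5.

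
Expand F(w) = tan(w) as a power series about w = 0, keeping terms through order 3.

w^3/3 + w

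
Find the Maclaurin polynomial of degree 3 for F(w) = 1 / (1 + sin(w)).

Write 1/(1+u) = 1 - u + u^2 - u^3 + ... and substitute the series for u.
F(0) = 1
F′(0) = -1
F′′(0) = 2
F′′′(0) = -5

-5*w^3/6 + w^2 - w + 1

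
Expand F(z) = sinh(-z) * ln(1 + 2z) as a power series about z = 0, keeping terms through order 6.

Take the Cauchy product of the two expansions.
[z^0] = 0;  [z^1] = 0;  [z^2] = -2;  [z^3] = 2;  [z^4] = -3;  [z^5] = 13/3;  [z^6] = -247/36.

-247*z^6/36 + 13*z^5/3 - 3*z^4 + 2*z^3 - 2*z^2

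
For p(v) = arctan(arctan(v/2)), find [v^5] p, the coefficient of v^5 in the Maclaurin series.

Let u equal the inner series; expand the outer function in u and truncate.
So c_5 = p^(5)(0)/5! = 11/480.

11/480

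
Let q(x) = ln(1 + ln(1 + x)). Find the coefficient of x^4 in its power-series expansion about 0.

Compose series: expand the inner function first, then feed it into the outer expansion.
[x^0] = 0;  [x^1] = 1;  [x^2] = -1;  [x^3] = 7/6;  [x^4] = -35/24.

-35/24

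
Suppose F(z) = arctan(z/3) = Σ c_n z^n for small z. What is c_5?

1/1215

F(0) = 0
F′(0) = 1/3
F′′(0) = 0
F′′′(0) = -2/27
F^(4)(0) = 0
F^(5)(0) = 8/81
So c_5 = F^(5)(0)/5! = 1/1215.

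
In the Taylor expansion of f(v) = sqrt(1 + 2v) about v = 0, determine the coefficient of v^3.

1/2

Apply the Taylor formula c_k = f^(k)(a)/k!.
f(0) = 1
f′(0) = 1
f′′(0) = -1
f′′′(0) = 3
So c_3 = f′′′(0)/3! = 1/2.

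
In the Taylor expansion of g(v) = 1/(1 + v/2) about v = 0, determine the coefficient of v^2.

Differentiate repeatedly and evaluate at the center.
[v^0] = 1;  [v^1] = -1/2;  [v^2] = 1/4.

1/4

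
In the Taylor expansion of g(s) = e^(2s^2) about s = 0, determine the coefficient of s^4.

c_4 = g^(4)(0)/4! = 2.

2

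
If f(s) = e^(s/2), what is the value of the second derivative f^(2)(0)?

1/4

From the series, [s^2] f = 1/8; multiply by 2! = 2 to get 1/4.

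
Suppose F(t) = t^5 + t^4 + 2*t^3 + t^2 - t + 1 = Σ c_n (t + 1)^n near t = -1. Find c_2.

F(-1) = 1
F′(-1) = 4
F′′(-1) = -18
Then c_k = F^(k)(-1)/k! gives each Taylor coefficient.

-9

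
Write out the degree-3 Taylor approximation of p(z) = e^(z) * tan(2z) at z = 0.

Expand each factor separately, then convolve coefficients.
p(0) = 0
p′(0) = 2
p′′(0) = 4
p′′′(0) = 22

11*z^3/3 + 2*z^2 + 2*z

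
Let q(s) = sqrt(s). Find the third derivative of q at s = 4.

3/256

From the series, [(s - 4)^3] q = 1/512; multiply by 3! = 6 to get 3/256.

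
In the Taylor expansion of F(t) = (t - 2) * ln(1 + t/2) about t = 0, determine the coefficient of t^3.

-5/24

Distribute the polynomial across the series and collect like powers.
So c_3 = F′′′(0)/3! = -5/24.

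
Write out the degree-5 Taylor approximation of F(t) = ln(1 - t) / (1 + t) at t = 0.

-47*t^5/60 + 7*t^4/12 - 5*t^3/6 + t^2/2 - t

Expand each factor separately, then convolve coefficients.
F(0) = 0
F′(0) = -1
F′′(0) = 1
F′′′(0) = -5
F^(4)(0) = 14
F^(5)(0) = -94
Dividing each by k! gives the coefficients c_0, ..., c_5.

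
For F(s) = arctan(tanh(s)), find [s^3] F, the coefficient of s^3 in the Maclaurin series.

-2/3

Let u equal the inner series; expand the outer function in u and truncate.
F(0) = 0
F′(0) = 1
F′′(0) = 0
F′′′(0) = -4
The Taylor polynomial is Σ F^(k)(0)/k! · s^k.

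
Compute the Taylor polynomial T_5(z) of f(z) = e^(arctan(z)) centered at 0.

Substitute the inner expansion into the outer series and collect powers.
f(0) = 1
f′(0) = 1
f′′(0) = 1
f′′′(0) = -1
f^(4)(0) = -7
f^(5)(0) = 5
The Taylor polynomial is Σ f^(k)(0)/k! · z^k.

z^5/24 - 7*z^4/24 - z^3/6 + z^2/2 + z + 1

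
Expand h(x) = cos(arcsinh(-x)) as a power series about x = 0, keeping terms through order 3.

Let u equal the inner series; expand the outer function in u and truncate.
h(0) = 1
h′(0) = 0
h′′(0) = -1
h′′′(0) = 0

1 - x^2/2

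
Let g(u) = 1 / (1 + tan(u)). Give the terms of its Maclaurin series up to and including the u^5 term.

-32*u^5/15 + 5*u^4/3 - 4*u^3/3 + u^2 - u + 1

Write 1/(1+u) = 1 - u + u^2 - u^3 + ... and substitute the series for u.
g(0) = 1
g′(0) = -1
g′′(0) = 2
g′′′(0) = -8
g^(4)(0) = 40
g^(5)(0) = -256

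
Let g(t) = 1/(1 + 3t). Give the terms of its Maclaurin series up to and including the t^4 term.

81*t^4 - 27*t^3 + 9*t^2 - 3*t + 1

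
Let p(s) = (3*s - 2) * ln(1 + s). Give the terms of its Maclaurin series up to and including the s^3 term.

Multiply each power in the prefactor through the base expansion.

-13*s^3/6 + 4*s^2 - 2*s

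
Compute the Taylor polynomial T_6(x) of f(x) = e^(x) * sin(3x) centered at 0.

Write out both Maclaurin series and multiply, keeping only the needed powers.
f(0) = 0
f′(0) = 3
f′′(0) = 6
f′′′(0) = -18
f^(4)(0) = -96
f^(5)(0) = -12
f^(6)(0) = 936
Dividing each by k! gives the coefficients c_0, ..., c_6.

13*x^6/10 - x^5/10 - 4*x^4 - 3*x^3 + 3*x^2 + 3*x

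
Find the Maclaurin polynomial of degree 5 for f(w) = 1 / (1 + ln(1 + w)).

Write 1/(1+u) = 1 - u + u^2 - u^3 + ... and substitute the series for u.
f(0) = 1
f′(0) = -1
f′′(0) = 3
f′′′(0) = -14
f^(4)(0) = 88
f^(5)(0) = -694

-347*w^5/60 + 11*w^4/3 - 7*w^3/3 + 3*w^2/2 - w + 1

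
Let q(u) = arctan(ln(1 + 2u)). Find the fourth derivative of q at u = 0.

96

Plug the Maclaurin series of the inner function into that of the outer and collect terms.
From the series, [u^4] q = 4; multiply by 4! = 24 to get 96.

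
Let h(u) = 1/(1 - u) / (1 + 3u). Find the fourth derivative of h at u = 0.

1464

Multiply the two series term by term and collect like powers.
From the series, [u^4] h = 61; multiply by 4! = 24 to get 1464.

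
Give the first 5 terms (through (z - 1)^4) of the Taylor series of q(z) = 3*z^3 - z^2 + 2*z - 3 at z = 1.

q(1) = 1
q′(1) = 9
q′′(1) = 16
q′′′(1) = 18
q^(4)(1) = 0
The Taylor polynomial is Σ q^(k)(1)/k! · (z - 1)^k.

3*(z - 1)^3 + 8*(z - 1)^2 + 9*(z - 1) + 1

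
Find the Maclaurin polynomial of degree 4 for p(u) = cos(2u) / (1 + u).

-u^4/3 + u^3 - u^2 - u + 1

Multiply the two series term by term and collect like powers.
p(0) = 1
p′(0) = -1
p′′(0) = -2
p′′′(0) = 6
p^(4)(0) = -8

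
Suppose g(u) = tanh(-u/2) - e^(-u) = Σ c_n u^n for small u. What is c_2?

Add the two expansions coefficient-wise.
[u^0] = -1;  [u^1] = 1/2;  [u^2] = -1/2.

-1/2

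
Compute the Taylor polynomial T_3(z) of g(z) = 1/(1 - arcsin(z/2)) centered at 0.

7*z^3/48 + z^2/4 + z/2 + 1

Substitute the inner expansion into the outer series and collect powers.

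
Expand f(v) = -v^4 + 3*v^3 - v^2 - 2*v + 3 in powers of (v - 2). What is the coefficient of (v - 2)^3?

-5

Use the known series and substitute for the argument.
[(v - 2)^0] = 3;  [(v - 2)^1] = -2;  [(v - 2)^2] = -7;  [(v - 2)^3] = -5.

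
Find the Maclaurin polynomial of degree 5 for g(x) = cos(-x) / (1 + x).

Multiply the two series term by term and collect like powers.

-13*x^5/24 + 13*x^4/24 - x^3/2 + x^2/2 - x + 1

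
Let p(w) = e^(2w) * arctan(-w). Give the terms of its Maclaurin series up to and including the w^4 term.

Take the Cauchy product of the two expansions.
p(0) = 0
p′(0) = -1
p′′(0) = -4
p′′′(0) = -10
p^(4)(0) = -16

-2*w^4/3 - 5*w^3/3 - 2*w^2 - w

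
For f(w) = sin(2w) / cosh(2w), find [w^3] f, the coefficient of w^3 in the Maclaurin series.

Divide the numerator series by the denominator series (power-series long division).
f(0) = 0
f′(0) = 2
f′′(0) = 0
f′′′(0) = -32
Then c_k = f^(k)(0)/k! gives each Taylor coefficient.

-16/3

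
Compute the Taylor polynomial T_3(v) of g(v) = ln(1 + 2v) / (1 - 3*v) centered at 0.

44*v^3/3 + 4*v^2 + 2*v

Use 1/(1 - r) = Σ r^k on the denominator, then take the Cauchy product.
g(0) = 0
g′(0) = 2
g′′(0) = 8
g′′′(0) = 88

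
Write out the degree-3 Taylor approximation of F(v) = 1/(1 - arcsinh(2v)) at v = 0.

Let u equal the inner series; expand the outer function in u and truncate.

20*v^3/3 + 4*v^2 + 2*v + 1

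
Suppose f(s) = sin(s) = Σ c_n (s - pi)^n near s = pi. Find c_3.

1/6

Apply the Taylor formula c_k = f^(k)(a)/k!.
f(pi) = 0
f′(pi) = -1
f′′(pi) = 0
f′′′(pi) = 1
So c_3 = f′′′(pi)/3! = 1/6.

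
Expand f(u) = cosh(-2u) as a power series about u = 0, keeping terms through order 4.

2*u^4/3 + 2*u^2 + 1

f(0) = 1
f′(0) = 0
f′′(0) = 4
f′′′(0) = 0
f^(4)(0) = 16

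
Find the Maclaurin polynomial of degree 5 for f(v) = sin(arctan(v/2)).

3*v^5/256 - v^3/16 + v/2

Let u equal the inner series; expand the outer function in u and truncate.
f(0) = 0
f′(0) = 1/2
f′′(0) = 0
f′′′(0) = -3/8
f^(4)(0) = 0
f^(5)(0) = 45/32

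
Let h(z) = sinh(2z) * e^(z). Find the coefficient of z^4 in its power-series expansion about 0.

5/3

Write out both Maclaurin series and multiply, keeping only the needed powers.
h(0) = 0
h′(0) = 2
h′′(0) = 4
h′′′(0) = 14
h^(4)(0) = 40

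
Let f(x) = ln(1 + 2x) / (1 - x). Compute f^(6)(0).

-4032

Write out both Maclaurin series and multiply, keeping only the needed powers.
The coefficient of x^6 in the expansion is -28/5, so f^(6)(0) = 6! * (-28/5) = -4032.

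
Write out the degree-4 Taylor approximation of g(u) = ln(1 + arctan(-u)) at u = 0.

u^4/12 - u^2/2 - u

Let u equal the inner series; expand the outer function in u and truncate.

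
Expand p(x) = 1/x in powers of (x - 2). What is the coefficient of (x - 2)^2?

1/8

[(x - 2)^0] = 1/2;  [(x - 2)^1] = -1/4;  [(x - 2)^2] = 1/8.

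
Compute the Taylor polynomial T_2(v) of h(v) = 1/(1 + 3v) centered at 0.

Differentiate repeatedly and evaluate at the center.
h(0) = 1
h′(0) = -3
h′′(0) = 18
Dividing each by k! gives the coefficients c_0, ..., c_2.

9*v^2 - 3*v + 1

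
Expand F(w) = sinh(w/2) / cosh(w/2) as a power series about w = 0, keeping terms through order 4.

Divide the numerator series by the denominator series (power-series long division).

-w^3/24 + w/2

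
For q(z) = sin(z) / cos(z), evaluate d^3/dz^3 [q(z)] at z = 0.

2

Write the quotient as an unknown series and match coefficients against numerator = denominator · series.
From the series, [z^3] q = 1/3; multiply by 3! = 6 to get 2.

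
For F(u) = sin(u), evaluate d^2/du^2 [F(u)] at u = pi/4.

Differentiate repeatedly and evaluate at the center.
From the series, [(u - pi/4)^2] F = -sqrt(2)/4; multiply by 2! = 2 to get -sqrt(2)/2.

-sqrt(2)/2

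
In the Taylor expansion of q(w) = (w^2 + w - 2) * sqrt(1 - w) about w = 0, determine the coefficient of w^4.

Multiply each power in the prefactor through the base expansion.
q(0) = -2
q′(0) = 2
q′′(0) = 3/2
q′′′(0) = -3
q^(4)(0) = -21/8
Dividing each by k! gives the coefficients c_0, ..., c_4.

-7/64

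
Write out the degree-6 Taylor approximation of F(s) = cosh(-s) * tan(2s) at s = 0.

341*s^5/60 + 11*s^3/3 + 2*s

Take the Cauchy product of the two expansions.
F(0) = 0
F′(0) = 2
F′′(0) = 0
F′′′(0) = 22
F^(4)(0) = 0
F^(5)(0) = 682
F^(6)(0) = 0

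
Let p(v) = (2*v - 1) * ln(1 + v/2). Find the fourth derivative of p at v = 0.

Multiply each power in the prefactor through the base expansion.
The coefficient of v^4 in the expansion is 19/192, so p^(4)(0) = 4! * (19/192) = 19/8.

19/8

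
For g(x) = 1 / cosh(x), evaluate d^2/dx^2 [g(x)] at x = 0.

Write the quotient as an unknown series and match coefficients against numerator = denominator · series.
The coefficient of x^2 in the expansion is -1/2, so g′′(0) = 2! * (-1/2) = -1.

-1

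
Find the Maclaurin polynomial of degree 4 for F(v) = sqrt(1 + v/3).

-5*v^4/10368 + v^3/432 - v^2/72 + v/6 + 1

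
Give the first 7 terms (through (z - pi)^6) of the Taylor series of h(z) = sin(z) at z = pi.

-(z - pi)^5/120 + (z - pi)^3/6 - (z - pi)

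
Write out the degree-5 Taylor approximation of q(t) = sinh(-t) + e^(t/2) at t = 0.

Add the two expansions coefficient-wise.
q(0) = 1
q′(0) = -1/2
q′′(0) = 1/4
q′′′(0) = -7/8
q^(4)(0) = 1/16
q^(5)(0) = -31/32
The Taylor polynomial is Σ q^(k)(0)/k! · t^k.

-31*t^5/3840 + t^4/384 - 7*t^3/48 + t^2/8 - t/2 + 1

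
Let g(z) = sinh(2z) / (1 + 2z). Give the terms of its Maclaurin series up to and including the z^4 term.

-56*z^4/3 + 28*z^3/3 - 4*z^2 + 2*z

Write out both Maclaurin series and multiply, keeping only the needed powers.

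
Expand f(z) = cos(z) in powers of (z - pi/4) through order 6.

-sqrt(2)*(z - pi/4)^6/1440 - sqrt(2)*(z - pi/4)^5/240 + sqrt(2)*(z - pi/4)^4/48 + sqrt(2)*(z - pi/4)^3/12 - sqrt(2)*(z - pi/4)^2/4 - sqrt(2)*(z - pi/4)/2 + sqrt(2)/2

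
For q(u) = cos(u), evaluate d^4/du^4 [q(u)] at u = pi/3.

1/2

The coefficient of (u - pi/3)^4 in the expansion is 1/48, so q^(4)(pi/3) = 4! * (1/48) = 1/2.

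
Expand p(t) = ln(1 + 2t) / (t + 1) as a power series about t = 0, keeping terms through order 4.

-32*t^4/3 + 20*t^3/3 - 4*t^2 + 2*t

Multiply the numerator's expansion by the denominator's geometric series.
p(0) = 0
p′(0) = 2
p′′(0) = -8
p′′′(0) = 40
p^(4)(0) = -256
The Taylor polynomial is Σ p^(k)(0)/k! · t^k.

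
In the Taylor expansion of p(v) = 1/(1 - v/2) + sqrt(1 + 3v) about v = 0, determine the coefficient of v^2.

Expand each term separately and add.
[v^0] = 2;  [v^1] = 2;  [v^2] = -7/8.

-7/8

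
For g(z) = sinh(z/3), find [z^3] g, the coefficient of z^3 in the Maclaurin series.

1/162

Differentiate repeatedly and evaluate at the center.
g(0) = 0
g′(0) = 1/3
g′′(0) = 0
g′′′(0) = 1/27
Then c_k = g^(k)(0)/k! gives each Taylor coefficient.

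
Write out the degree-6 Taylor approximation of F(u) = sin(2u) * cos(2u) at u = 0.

64*u^5/15 - 16*u^3/3 + 2*u

Take the Cauchy product of the two expansions.
[u^0] = 0;  [u^1] = 2;  [u^2] = 0;  [u^3] = -16/3;  [u^4] = 0;  [u^5] = 64/15;  [u^6] = 0.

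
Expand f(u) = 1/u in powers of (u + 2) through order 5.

[(u + 2)^0] = -1/2;  [(u + 2)^1] = -1/4;  [(u + 2)^2] = -1/8;  [(u + 2)^3] = -1/16;  [(u + 2)^4] = -1/32;  [(u + 2)^5] = -1/64.

-(u + 2)^5/64 - (u + 2)^4/32 - (u + 2)^3/16 - (u + 2)^2/8 - (u + 2)/4 - 1/2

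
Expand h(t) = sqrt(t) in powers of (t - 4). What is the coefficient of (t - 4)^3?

1/512

h(4) = 2
h′(4) = 1/4
h′′(4) = -1/32
h′′′(4) = 3/256
So c_3 = h′′′(4)/3! = 1/512.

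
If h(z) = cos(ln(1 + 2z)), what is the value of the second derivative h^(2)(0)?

-4

Substitute the inner expansion into the outer series and collect powers.
The coefficient of z^2 in the expansion is -2, so h′′(0) = 2! * (-2) = -4.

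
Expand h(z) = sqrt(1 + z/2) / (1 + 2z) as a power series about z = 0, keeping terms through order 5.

-227025*z^5/8192 + 28379*z^4/2048 - 887*z^3/128 + 111*z^2/32 - 7*z/4 + 1

Multiply the two series term by term and collect like powers.
h(0) = 1
h′(0) = -7/4
h′′(0) = 111/16
h′′′(0) = -2661/64
h^(4)(0) = 85137/256
h^(5)(0) = -3405375/1024
Dividing each by k! gives the coefficients c_0, ..., c_5.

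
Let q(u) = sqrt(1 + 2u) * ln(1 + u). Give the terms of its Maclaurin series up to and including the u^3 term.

-2*u^3/3 + u^2/2 + u

Take the Cauchy product of the two expansions.
q(0) = 0
q′(0) = 1
q′′(0) = 1
q′′′(0) = -4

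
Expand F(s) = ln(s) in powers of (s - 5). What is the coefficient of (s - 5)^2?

Apply the Taylor formula c_k = f^(k)(a)/k!.
So c_2 = F′′(5)/2! = -1/50.

-1/50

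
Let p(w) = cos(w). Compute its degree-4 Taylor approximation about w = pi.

Use the known series and substitute for the argument.
p(pi) = -1
p′(pi) = 0
p′′(pi) = 1
p′′′(pi) = 0
p^(4)(pi) = -1
Then c_k = p^(k)(pi)/k! gives each Taylor coefficient.

-(w - pi)^4/24 + (w - pi)^2/2 - 1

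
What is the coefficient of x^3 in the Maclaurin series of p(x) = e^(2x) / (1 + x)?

1/3

Expand each factor separately, then convolve coefficients.
[x^0] = 1;  [x^1] = 1;  [x^2] = 1;  [x^3] = 1/3.
So c_3 = p′′′(0)/3! = 1/3.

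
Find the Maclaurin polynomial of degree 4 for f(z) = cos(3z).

27*z^4/8 - 9*z^2/2 + 1

f(0) = 1
f′(0) = 0
f′′(0) = -9
f′′′(0) = 0
f^(4)(0) = 81
Then c_k = f^(k)(0)/k! gives each Taylor coefficient.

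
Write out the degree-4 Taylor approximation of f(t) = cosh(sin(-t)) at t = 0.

Substitute the inner expansion into the outer series and collect powers.
[t^0] = 1;  [t^1] = 0;  [t^2] = 1/2;  [t^3] = 0;  [t^4] = -1/8.

-t^4/8 + t^2/2 + 1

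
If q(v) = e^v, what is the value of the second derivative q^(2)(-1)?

Apply the Taylor formula c_k = f^(k)(a)/k!.
The coefficient of (v + 1)^2 in the expansion is e^(-1)/2, so q′′(-1) = 2! * (e^(-1)/2) = e^(-1).

e^(-1)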